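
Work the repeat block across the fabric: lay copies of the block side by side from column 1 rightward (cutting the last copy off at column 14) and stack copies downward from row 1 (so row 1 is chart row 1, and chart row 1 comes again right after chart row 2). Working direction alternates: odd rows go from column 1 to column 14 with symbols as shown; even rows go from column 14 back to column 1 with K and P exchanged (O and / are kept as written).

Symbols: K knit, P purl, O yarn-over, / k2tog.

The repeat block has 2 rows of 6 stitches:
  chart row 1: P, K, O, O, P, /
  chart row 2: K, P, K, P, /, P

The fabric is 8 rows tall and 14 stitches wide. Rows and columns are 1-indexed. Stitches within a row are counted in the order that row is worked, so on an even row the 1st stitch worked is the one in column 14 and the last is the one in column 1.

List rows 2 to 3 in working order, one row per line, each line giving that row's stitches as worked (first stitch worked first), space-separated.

Row 2: chart row 2, WS - tiled (columns 1-14): K P K P / P K P K P / P K P; work from column 14 back to 1 with K<->P swapped.
Row 3: chart row 1, RS - tile across columns 1-14 and work as-is.

Rows as worked:
K P K / K P K P K / K P K P
P K O O P / P K O O P / P K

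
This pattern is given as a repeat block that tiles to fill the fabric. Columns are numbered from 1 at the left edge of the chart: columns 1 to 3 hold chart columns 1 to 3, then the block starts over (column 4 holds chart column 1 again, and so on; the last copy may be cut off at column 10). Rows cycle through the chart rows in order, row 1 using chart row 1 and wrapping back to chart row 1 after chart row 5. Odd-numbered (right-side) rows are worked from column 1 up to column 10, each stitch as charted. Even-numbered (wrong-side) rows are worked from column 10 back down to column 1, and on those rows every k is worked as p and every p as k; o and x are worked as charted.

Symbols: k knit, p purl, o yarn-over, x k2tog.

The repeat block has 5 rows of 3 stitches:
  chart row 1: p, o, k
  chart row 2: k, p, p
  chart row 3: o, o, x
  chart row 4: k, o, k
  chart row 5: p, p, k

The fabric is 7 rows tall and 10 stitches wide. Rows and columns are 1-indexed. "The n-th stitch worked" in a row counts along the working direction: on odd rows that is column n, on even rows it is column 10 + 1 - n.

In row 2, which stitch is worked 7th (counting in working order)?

Row 2 uses chart row ((2-1) mod 5)+1 = 2. Row 2 is even, so WS.
Chart row 2 tiled across columns 1-10: k p p k p p k p p k
Wrong side: read the tiled row from column 10 down to 1 and exchange k with p (leave o, x).
Row 2 as worked: p k k p k k p k k p
Stitch 7 in working order -> p

Result:
p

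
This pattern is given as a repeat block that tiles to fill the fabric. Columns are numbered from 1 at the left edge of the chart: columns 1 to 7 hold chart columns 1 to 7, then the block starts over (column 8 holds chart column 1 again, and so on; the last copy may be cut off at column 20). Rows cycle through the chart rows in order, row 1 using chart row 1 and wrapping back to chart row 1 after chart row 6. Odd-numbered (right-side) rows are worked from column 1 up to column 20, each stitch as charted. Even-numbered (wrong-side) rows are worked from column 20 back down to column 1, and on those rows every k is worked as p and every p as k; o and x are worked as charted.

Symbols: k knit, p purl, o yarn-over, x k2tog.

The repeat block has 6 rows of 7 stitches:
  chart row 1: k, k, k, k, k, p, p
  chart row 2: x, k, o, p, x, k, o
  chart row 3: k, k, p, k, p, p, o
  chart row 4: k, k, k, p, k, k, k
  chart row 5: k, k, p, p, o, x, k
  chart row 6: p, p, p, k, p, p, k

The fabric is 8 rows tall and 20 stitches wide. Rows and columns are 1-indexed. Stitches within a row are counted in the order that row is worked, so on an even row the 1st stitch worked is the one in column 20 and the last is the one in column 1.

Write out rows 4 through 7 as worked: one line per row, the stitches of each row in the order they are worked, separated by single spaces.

Row 4: chart row 4, WS - tiled (columns 1-20): k k k p k k k k k k p k k k k k k p k k; work from column 20 back to 1 with k<->p swapped.
Row 5: chart row 5, RS - tile across columns 1-20 and work as-is.
Row 6: chart row 6, WS - tiled (columns 1-20): p p p k p p k p p p k p p k p p p k p p; work from column 20 back to 1 with k<->p swapped.
Row 7: chart row 1, RS - tile across columns 1-20 and work as-is.

== ROWS AS WORKED ==
p p k p p p p p p k p p p p p p k p p p
k k p p o x k k k p p o x k k k p p o x
k k p k k k p k k p k k k p k k p k k k
k k k k k p p k k k k k p p k k k k k p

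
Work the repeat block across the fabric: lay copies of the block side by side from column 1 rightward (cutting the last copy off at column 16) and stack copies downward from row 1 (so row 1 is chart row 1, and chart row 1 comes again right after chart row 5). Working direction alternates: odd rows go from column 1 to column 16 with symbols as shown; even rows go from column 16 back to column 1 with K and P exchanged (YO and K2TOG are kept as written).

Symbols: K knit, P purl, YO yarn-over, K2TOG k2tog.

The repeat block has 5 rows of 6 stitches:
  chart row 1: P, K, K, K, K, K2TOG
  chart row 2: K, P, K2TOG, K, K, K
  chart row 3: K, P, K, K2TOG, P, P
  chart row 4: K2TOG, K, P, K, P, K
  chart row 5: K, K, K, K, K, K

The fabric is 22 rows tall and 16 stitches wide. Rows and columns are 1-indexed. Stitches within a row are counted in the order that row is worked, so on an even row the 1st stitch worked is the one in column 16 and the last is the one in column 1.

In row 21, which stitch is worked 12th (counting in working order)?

Result:
K2TOG

Derivation:
For row 21: chart row = ((21-1) mod 5) + 1 = 1; this is a RS (odd) row.
Chart row 1 tiled across columns 1-16: P K K K K K2TOG P K K K K K2TOG P K K K
RS row: no reversal, no swap; stitch n worked = column n.
Stitch 12 in working order -> K2TOG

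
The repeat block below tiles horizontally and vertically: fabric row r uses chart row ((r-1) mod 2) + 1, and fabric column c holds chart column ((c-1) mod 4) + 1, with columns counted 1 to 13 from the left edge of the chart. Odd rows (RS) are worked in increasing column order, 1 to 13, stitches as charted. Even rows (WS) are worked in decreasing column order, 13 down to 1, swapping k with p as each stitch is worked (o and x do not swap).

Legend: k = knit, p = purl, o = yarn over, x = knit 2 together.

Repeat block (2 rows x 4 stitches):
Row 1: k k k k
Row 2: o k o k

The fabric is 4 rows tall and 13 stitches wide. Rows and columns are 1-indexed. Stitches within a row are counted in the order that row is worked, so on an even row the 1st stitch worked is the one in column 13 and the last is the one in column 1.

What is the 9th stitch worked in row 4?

== STITCH ==
o

Derivation:
Row 4 uses chart row ((4-1) mod 2)+1 = 2. Row 4 is even, so WS.
Chart row 2 tiled across columns 1-13: o k o k o k o k o k o k o
WS: work from column 13 back to column 1 (reverse the tiled row), swapping k<->p (o and x unchanged).
Row 4 as worked: o p o p o p o p o p o p o
The 9th stitch worked is o.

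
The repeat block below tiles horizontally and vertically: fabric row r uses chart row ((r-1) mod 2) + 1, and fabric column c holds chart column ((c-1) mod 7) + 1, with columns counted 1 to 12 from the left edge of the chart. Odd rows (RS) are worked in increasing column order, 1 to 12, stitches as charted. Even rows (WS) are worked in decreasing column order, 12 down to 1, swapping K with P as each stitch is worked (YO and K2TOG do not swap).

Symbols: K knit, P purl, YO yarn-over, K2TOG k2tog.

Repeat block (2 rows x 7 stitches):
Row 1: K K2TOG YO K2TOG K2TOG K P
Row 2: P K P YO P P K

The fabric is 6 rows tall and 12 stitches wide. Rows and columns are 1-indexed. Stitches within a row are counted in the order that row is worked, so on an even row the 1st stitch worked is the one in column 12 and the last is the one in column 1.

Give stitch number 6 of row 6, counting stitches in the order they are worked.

Result:
P

Derivation:
For row 6: chart row = ((6-1) mod 2) + 1 = 2; this is a WS (even) row.
Chart row 2 tiled across columns 1-12: P K P YO P P K P K P YO P
WS: work from column 12 back to column 1 (reverse the tiled row), swapping K<->P (YO and K2TOG unchanged).
Row 6 as worked: K YO K P K P K K YO K P K
Stitch 6 in working order -> P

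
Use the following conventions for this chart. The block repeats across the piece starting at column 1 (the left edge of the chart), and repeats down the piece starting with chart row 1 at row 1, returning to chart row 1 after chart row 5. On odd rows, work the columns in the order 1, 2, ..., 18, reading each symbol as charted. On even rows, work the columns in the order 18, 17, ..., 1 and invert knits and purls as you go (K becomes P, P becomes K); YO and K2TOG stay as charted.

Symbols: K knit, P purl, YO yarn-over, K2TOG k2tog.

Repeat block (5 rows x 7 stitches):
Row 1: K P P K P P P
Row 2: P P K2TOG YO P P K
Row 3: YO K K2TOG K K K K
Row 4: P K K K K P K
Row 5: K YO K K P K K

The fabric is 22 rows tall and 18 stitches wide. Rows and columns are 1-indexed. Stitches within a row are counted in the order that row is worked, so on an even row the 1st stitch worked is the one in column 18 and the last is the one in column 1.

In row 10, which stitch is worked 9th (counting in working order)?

Row 10 uses chart row ((10-1) mod 5)+1 = 5. Row 10 is even, so WS.
Chart row 5 tiled across columns 1-18: K YO K K P K K K YO K K P K K K YO K K
WS: work from column 18 back to column 1 (reverse the tiled row), swapping K<->P (YO and K2TOG unchanged).
Row 10 as worked: P P YO P P P K P P YO P P P K P P YO P
Stitch 9 in working order -> P

Stitch:
P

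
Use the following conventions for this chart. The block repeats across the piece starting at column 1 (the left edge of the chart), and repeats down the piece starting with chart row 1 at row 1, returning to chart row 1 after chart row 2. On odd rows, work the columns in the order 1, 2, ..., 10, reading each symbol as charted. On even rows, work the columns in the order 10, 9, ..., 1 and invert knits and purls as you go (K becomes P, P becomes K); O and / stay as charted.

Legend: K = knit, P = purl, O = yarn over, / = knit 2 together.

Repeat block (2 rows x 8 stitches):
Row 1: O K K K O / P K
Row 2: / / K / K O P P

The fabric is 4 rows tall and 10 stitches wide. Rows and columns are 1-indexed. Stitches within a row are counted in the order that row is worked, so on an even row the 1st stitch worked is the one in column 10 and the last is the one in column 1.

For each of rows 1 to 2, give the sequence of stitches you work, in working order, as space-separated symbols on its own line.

Row 1: chart row 1, RS - tile across columns 1-10 and work as-is.
Row 2: chart row 2, WS - tiled (columns 1-10): / / K / K O P P / /; work from column 10 back to 1 with K<->P swapped.

== ROWS AS WORKED ==
O K K K O / P K O K
/ / K K O P / P / /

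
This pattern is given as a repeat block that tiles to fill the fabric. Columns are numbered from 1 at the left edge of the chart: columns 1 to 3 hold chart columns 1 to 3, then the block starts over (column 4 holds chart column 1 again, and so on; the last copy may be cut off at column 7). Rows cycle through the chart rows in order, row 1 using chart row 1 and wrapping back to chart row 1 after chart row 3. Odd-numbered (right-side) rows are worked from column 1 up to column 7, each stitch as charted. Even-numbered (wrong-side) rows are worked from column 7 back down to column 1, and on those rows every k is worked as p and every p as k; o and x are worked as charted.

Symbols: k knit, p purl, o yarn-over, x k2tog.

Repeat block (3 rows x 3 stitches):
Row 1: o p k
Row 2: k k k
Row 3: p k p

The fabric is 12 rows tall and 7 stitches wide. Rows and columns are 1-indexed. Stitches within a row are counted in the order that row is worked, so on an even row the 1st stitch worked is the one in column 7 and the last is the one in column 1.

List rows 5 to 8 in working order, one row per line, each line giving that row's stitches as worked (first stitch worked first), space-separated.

== ROWS AS WORKED ==
k k k k k k k
k k p k k p k
o p k o p k o
p p p p p p p

Derivation:
Row 5: chart row 2, RS - tile across columns 1-7 and work as-is.
Row 6: chart row 3, WS - tiled (columns 1-7): p k p p k p p; work from column 7 back to 1 with k<->p swapped.
Row 7: chart row 1, RS - tile across columns 1-7 and work as-is.
Row 8: chart row 2, WS - tiled (columns 1-7): k k k k k k k; work from column 7 back to 1 with k<->p swapped.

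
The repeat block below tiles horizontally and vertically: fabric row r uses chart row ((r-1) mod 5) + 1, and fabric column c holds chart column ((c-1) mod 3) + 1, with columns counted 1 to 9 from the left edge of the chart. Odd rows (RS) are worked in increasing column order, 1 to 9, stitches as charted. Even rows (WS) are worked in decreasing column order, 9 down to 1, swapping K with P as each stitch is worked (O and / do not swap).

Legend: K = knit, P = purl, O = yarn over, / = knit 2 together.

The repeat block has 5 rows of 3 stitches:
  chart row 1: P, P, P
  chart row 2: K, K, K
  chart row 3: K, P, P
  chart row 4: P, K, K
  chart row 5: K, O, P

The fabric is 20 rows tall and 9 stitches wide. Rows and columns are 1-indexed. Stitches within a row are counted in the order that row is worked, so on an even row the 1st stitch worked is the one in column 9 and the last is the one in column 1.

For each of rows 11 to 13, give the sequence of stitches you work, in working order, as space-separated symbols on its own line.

Row 11: chart row 1, RS - tile across columns 1-9 and work as-is.
Row 12: chart row 2, WS - tiled (columns 1-9): K K K K K K K K K; work from column 9 back to 1 with K<->P swapped.
Row 13: chart row 3, RS - tile across columns 1-9 and work as-is.

Result:
P P P P P P P P P
P P P P P P P P P
K P P K P P K P P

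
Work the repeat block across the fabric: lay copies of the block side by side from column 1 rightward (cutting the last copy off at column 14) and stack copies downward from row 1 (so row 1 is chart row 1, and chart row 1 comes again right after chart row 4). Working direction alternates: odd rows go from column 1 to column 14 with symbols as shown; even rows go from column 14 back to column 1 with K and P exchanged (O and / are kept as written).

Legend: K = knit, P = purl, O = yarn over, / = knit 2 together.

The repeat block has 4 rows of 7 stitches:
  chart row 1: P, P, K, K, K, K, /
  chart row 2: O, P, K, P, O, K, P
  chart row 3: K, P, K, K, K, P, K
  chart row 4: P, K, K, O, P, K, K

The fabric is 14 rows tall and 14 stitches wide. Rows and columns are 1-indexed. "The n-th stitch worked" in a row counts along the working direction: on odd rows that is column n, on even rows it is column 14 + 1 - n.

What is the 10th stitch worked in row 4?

Row 4: (4-1) mod 4 = 3, so use chart row 4. Even row -> WS.
Chart row 4 tiled across columns 1-14: P K K O P K K P K K O P K K
WS: work from column 14 back to column 1 (reverse the tiled row), swapping K<->P (O and / unchanged).
Row 4 as worked: P P K O P P K P P K O P P K
Stitch 10 in working order -> K

Result:
K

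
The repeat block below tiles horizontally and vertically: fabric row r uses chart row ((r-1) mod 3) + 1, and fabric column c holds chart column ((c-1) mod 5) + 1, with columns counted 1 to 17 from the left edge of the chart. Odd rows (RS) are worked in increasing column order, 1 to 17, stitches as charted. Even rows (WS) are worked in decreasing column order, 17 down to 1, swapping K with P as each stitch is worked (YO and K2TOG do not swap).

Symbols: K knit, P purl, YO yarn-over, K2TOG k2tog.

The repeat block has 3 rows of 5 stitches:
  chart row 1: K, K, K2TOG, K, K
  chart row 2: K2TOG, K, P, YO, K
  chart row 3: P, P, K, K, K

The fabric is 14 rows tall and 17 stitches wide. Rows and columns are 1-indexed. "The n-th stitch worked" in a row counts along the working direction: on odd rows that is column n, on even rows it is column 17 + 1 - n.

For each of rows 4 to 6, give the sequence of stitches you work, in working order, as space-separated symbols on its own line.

Rows as worked:
P P P P K2TOG P P P P K2TOG P P P P K2TOG P P
K2TOG K P YO K K2TOG K P YO K K2TOG K P YO K K2TOG K
K K P P P K K P P P K K P P P K K

Derivation:
Row 4: chart row 1, WS - tiled (columns 1-17): K K K2TOG K K K K K2TOG K K K K K2TOG K K K K; work from column 17 back to 1 with K<->P swapped.
Row 5: chart row 2, RS - tile across columns 1-17 and work as-is.
Row 6: chart row 3, WS - tiled (columns 1-17): P P K K K P P K K K P P K K K P P; work from column 17 back to 1 with K<->P swapped.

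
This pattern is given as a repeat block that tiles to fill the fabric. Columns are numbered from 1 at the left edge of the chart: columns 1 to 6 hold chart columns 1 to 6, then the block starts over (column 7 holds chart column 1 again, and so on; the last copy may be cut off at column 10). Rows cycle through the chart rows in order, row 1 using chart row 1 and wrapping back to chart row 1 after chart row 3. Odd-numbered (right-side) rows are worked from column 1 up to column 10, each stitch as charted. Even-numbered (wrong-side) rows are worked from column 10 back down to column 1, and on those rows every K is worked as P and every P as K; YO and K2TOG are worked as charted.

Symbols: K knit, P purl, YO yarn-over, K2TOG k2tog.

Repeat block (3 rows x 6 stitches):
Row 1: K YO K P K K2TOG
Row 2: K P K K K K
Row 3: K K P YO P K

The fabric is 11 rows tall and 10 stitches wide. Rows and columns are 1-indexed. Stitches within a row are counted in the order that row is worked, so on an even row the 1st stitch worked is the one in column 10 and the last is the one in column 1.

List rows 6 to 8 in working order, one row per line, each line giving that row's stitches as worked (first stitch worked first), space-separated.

Rows as worked:
YO K P P P K YO K P P
K YO K P K K2TOG K YO K P
P P K P P P P P K P

Derivation:
Row 6: chart row 3, WS - tiled (columns 1-10): K K P YO P K K K P YO; work from column 10 back to 1 with K<->P swapped.
Row 7: chart row 1, RS - tile across columns 1-10 and work as-is.
Row 8: chart row 2, WS - tiled (columns 1-10): K P K K K K K P K K; work from column 10 back to 1 with K<->P swapped.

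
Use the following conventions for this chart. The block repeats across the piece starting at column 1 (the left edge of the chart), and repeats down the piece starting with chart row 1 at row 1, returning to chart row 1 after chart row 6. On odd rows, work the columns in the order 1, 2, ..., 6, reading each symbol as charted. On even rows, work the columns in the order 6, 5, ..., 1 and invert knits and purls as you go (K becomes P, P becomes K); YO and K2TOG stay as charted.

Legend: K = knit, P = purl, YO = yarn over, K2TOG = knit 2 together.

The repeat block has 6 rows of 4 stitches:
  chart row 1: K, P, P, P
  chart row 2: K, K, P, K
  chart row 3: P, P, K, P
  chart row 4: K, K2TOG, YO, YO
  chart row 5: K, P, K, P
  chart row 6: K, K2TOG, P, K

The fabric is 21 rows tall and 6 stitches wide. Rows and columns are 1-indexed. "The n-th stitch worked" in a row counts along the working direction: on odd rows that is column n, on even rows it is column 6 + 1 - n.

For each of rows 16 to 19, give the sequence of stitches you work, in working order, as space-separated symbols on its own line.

Row 16: chart row 4, WS - tiled (columns 1-6): K K2TOG YO YO K K2TOG; work from column 6 back to 1 with K<->P swapped.
Row 17: chart row 5, RS - tile across columns 1-6 and work as-is.
Row 18: chart row 6, WS - tiled (columns 1-6): K K2TOG P K K K2TOG; work from column 6 back to 1 with K<->P swapped.
Row 19: chart row 1, RS - tile across columns 1-6 and work as-is.

Result:
K2TOG P YO YO K2TOG P
K P K P K P
K2TOG P P K K2TOG P
K P P P K P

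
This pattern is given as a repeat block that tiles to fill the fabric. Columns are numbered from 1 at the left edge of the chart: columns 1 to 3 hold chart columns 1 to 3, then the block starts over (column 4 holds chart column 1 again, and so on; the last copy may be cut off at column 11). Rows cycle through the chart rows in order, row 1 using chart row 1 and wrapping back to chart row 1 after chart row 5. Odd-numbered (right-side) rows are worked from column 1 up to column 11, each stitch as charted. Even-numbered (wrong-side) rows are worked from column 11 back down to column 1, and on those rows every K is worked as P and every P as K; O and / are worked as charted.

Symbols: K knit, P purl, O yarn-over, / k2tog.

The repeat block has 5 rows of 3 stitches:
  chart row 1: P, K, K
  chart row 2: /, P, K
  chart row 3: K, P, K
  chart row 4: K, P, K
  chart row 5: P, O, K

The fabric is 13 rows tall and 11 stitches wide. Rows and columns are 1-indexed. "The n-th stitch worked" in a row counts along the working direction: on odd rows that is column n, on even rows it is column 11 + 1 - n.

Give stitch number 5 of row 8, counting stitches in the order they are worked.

For row 8: chart row = ((8-1) mod 5) + 1 = 3; this is a WS (even) row.
Chart row 3 tiled across columns 1-11: K P K K P K K P K K P
Wrong side: read the tiled row from column 11 down to 1 and exchange K with P (leave O, /).
Row 8 as worked: K P P K P P K P P K P
Counting 5 along the worked row gives P.

Stitch:
P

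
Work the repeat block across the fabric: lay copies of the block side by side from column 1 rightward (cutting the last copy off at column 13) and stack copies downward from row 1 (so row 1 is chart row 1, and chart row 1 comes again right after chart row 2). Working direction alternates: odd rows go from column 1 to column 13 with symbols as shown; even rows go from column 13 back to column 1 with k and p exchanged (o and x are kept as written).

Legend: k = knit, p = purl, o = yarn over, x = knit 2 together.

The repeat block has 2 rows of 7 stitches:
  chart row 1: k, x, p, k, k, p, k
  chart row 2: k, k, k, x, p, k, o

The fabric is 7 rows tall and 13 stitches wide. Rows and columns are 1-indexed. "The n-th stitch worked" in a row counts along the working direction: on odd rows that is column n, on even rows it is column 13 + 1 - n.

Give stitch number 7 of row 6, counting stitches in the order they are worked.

Stitch:
o

Derivation:
Row 6 uses chart row ((6-1) mod 2)+1 = 2. Row 6 is even, so WS.
Chart row 2 tiled across columns 1-13: k k k x p k o k k k x p k
WS row: flip the tiled sequence (start at column 13) and apply k<->p; o and x stay.
Row 6 as worked: p k x p p p o p k x p p p
The 7th stitch worked is o.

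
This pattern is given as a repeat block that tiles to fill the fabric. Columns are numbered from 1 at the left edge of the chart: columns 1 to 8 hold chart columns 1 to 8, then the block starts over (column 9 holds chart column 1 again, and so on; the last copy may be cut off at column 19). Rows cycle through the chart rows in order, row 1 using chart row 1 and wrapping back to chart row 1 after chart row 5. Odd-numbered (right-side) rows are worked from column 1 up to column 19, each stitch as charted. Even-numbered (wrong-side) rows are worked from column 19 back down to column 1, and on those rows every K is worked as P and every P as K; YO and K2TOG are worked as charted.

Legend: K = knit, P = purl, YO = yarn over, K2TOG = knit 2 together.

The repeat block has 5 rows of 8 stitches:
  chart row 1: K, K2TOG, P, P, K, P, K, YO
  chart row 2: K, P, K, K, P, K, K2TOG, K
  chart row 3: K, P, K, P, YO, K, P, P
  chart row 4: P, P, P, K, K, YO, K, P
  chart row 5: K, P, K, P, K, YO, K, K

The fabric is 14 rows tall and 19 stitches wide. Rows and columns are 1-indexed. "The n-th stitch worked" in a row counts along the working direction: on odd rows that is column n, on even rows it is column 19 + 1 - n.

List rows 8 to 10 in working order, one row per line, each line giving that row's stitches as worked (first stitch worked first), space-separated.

Result:
P K P K K P YO K P K P K K P YO K P K P
P P P K K YO K P P P P K K YO K P P P P
P K P P P YO P K P K P P P YO P K P K P

Derivation:
Row 8: chart row 3, WS - tiled (columns 1-19): K P K P YO K P P K P K P YO K P P K P K; work from column 19 back to 1 with K<->P swapped.
Row 9: chart row 4, RS - tile across columns 1-19 and work as-is.
Row 10: chart row 5, WS - tiled (columns 1-19): K P K P K YO K K K P K P K YO K K K P K; work from column 19 back to 1 with K<->P swapped.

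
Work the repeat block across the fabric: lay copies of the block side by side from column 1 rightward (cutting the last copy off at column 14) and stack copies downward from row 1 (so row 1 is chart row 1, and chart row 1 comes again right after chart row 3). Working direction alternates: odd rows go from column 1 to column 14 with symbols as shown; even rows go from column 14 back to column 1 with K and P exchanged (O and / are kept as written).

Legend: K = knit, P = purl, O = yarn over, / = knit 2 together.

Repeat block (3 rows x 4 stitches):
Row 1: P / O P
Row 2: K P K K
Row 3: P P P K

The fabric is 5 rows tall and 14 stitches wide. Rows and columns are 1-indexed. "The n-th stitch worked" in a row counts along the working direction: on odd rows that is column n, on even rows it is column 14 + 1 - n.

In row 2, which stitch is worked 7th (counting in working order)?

For row 2: chart row = ((2-1) mod 3) + 1 = 2; this is a WS (even) row.
Chart row 2 tiled across columns 1-14: K P K K K P K K K P K K K P
WS: work from column 14 back to column 1 (reverse the tiled row), swapping K<->P (O and / unchanged).
Row 2 as worked: K P P P K P P P K P P P K P
Stitch 7 in working order -> P

Stitch:
P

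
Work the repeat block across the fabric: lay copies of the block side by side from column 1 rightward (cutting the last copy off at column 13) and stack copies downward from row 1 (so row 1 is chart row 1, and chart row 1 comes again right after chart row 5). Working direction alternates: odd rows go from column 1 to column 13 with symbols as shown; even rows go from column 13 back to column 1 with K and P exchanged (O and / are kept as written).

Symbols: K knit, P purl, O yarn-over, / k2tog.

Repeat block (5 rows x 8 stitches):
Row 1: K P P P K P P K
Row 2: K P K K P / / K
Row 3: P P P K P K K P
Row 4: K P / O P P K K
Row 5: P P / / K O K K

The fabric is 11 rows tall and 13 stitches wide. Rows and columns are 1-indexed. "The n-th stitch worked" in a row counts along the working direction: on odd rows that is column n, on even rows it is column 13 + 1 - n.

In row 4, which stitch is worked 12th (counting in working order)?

Row 4 uses chart row ((4-1) mod 5)+1 = 4. Row 4 is even, so WS.
Chart row 4 tiled across columns 1-13: K P / O P P K K K P / O P
Wrong side: read the tiled row from column 13 down to 1 and exchange K with P (leave O, /).
Row 4 as worked: K O / K P P P K K O / K P
Counting 12 along the worked row gives K.

Result:
K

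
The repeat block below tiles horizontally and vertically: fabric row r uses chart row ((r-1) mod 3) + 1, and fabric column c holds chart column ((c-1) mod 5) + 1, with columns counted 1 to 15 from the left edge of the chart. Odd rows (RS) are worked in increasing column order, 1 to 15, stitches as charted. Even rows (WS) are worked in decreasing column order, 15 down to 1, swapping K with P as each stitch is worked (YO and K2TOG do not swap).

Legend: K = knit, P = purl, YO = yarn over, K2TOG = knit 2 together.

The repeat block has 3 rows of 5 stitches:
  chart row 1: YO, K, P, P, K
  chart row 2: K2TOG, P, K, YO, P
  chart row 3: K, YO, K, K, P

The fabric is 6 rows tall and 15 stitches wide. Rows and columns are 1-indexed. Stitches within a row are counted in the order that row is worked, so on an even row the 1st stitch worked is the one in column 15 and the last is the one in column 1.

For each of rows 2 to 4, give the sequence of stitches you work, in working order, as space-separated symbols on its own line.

Result:
K YO P K K2TOG K YO P K K2TOG K YO P K K2TOG
K YO K K P K YO K K P K YO K K P
P K K P YO P K K P YO P K K P YO

Derivation:
Row 2: chart row 2, WS - tiled (columns 1-15): K2TOG P K YO P K2TOG P K YO P K2TOG P K YO P; work from column 15 back to 1 with K<->P swapped.
Row 3: chart row 3, RS - tile across columns 1-15 and work as-is.
Row 4: chart row 1, WS - tiled (columns 1-15): YO K P P K YO K P P K YO K P P K; work from column 15 back to 1 with K<->P swapped.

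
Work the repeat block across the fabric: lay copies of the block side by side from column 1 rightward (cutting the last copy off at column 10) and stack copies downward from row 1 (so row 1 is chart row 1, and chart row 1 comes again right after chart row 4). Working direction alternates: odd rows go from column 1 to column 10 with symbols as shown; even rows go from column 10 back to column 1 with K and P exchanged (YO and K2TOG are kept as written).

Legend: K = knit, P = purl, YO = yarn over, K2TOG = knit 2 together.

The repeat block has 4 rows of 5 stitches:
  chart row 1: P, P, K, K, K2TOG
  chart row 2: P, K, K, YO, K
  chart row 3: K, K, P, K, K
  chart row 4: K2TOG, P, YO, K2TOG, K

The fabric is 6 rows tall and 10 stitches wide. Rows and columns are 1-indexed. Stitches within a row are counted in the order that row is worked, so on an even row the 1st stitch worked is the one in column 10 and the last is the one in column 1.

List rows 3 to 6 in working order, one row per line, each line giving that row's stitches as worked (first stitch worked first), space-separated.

Rows as worked:
K K P K K K K P K K
P K2TOG YO K K2TOG P K2TOG YO K K2TOG
P P K K K2TOG P P K K K2TOG
P YO P P K P YO P P K

Derivation:
Row 3: chart row 3, RS - tile across columns 1-10 and work as-is.
Row 4: chart row 4, WS - tiled (columns 1-10): K2TOG P YO K2TOG K K2TOG P YO K2TOG K; work from column 10 back to 1 with K<->P swapped.
Row 5: chart row 1, RS - tile across columns 1-10 and work as-is.
Row 6: chart row 2, WS - tiled (columns 1-10): P K K YO K P K K YO K; work from column 10 back to 1 with K<->P swapped.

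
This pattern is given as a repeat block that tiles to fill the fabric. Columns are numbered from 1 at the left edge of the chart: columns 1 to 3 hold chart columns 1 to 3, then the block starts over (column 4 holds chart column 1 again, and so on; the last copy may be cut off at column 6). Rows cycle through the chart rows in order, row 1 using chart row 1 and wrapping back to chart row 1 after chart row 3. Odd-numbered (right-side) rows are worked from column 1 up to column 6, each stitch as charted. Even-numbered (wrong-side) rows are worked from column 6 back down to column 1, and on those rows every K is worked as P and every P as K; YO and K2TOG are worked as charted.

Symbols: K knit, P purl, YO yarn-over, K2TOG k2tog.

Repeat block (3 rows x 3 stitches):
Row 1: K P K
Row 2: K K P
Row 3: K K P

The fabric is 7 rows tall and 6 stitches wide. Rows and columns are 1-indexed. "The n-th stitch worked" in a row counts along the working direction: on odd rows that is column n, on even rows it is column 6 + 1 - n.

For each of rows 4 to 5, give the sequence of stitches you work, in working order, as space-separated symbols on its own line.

Result:
P K P P K P
K K P K K P

Derivation:
Row 4: chart row 1, WS - tiled (columns 1-6): K P K K P K; work from column 6 back to 1 with K<->P swapped.
Row 5: chart row 2, RS - tile across columns 1-6 and work as-is.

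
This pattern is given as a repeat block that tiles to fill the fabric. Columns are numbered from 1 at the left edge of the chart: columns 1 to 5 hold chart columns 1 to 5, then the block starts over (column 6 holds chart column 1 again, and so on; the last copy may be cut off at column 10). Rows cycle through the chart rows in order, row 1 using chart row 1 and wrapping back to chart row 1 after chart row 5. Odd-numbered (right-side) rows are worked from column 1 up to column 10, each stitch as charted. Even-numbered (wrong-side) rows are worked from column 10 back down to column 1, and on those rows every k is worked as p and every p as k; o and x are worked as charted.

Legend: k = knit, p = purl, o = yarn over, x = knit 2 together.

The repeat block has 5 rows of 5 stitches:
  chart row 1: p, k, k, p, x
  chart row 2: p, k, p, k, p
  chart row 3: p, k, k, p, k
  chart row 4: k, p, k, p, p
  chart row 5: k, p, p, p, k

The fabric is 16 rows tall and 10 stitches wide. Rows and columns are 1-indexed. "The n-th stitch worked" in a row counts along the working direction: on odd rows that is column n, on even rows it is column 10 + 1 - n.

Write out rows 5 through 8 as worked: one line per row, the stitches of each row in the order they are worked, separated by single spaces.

Rows as worked:
k p p p k k p p p k
x k p p k x k p p k
p k p k p p k p k p
p k p p k p k p p k

Derivation:
Row 5: chart row 5, RS - tile across columns 1-10 and work as-is.
Row 6: chart row 1, WS - tiled (columns 1-10): p k k p x p k k p x; work from column 10 back to 1 with k<->p swapped.
Row 7: chart row 2, RS - tile across columns 1-10 and work as-is.
Row 8: chart row 3, WS - tiled (columns 1-10): p k k p k p k k p k; work from column 10 back to 1 with k<->p swapped.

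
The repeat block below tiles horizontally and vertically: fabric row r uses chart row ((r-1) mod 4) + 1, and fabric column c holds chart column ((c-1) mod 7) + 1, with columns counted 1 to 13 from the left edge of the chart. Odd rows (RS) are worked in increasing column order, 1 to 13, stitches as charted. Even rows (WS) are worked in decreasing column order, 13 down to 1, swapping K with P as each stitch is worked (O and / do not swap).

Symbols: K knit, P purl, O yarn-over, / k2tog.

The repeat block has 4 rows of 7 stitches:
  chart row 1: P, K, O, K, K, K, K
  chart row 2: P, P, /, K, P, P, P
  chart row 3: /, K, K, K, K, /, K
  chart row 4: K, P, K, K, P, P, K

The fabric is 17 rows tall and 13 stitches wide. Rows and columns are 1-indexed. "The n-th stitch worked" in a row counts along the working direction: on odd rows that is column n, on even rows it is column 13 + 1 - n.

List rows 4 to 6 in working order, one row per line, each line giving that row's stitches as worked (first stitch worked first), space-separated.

Rows as worked:
K K P P K P P K K P P K P
P K O K K K K P K O K K K
K K P / K K K K K P / K K

Derivation:
Row 4: chart row 4, WS - tiled (columns 1-13): K P K K P P K K P K K P P; work from column 13 back to 1 with K<->P swapped.
Row 5: chart row 1, RS - tile across columns 1-13 and work as-is.
Row 6: chart row 2, WS - tiled (columns 1-13): P P / K P P P P P / K P P; work from column 13 back to 1 with K<->P swapped.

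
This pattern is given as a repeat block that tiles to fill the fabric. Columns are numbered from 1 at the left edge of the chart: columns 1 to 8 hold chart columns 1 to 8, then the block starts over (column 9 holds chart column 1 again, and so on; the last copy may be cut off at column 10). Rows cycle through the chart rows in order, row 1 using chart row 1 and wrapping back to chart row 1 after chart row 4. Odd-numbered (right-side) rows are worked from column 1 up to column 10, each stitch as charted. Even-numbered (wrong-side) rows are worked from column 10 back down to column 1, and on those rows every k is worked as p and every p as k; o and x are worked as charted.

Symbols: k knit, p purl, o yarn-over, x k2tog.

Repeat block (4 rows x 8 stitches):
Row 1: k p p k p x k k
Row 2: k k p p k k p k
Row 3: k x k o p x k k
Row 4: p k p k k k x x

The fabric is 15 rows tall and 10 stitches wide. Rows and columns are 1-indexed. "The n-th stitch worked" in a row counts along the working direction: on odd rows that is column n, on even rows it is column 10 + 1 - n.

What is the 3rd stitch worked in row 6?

Row 6 uses chart row ((6-1) mod 4)+1 = 2. Row 6 is even, so WS.
Chart row 2 tiled across columns 1-10: k k p p k k p k k k
WS: work from column 10 back to column 1 (reverse the tiled row), swapping k<->p (o and x unchanged).
Row 6 as worked: p p p k p p k k p p
Stitch 3 in working order -> p

Stitch:
p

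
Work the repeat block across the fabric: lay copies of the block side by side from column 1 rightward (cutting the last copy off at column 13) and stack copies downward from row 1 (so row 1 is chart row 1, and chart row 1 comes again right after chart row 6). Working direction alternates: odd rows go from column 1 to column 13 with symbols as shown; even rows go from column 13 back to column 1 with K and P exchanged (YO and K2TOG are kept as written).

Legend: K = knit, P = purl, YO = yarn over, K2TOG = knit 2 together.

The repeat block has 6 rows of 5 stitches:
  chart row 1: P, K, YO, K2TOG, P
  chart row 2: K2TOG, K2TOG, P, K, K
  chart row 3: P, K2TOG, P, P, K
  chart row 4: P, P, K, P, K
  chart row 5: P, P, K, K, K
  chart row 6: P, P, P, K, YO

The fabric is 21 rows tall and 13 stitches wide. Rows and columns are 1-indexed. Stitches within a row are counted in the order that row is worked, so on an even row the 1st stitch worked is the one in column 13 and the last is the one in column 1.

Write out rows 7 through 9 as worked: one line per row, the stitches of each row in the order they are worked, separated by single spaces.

Row 7: chart row 1, RS - tile across columns 1-13 and work as-is.
Row 8: chart row 2, WS - tiled (columns 1-13): K2TOG K2TOG P K K K2TOG K2TOG P K K K2TOG K2TOG P; work from column 13 back to 1 with K<->P swapped.
Row 9: chart row 3, RS - tile across columns 1-13 and work as-is.

Rows as worked:
P K YO K2TOG P P K YO K2TOG P P K YO
K K2TOG K2TOG P P K K2TOG K2TOG P P K K2TOG K2TOG
P K2TOG P P K P K2TOG P P K P K2TOG P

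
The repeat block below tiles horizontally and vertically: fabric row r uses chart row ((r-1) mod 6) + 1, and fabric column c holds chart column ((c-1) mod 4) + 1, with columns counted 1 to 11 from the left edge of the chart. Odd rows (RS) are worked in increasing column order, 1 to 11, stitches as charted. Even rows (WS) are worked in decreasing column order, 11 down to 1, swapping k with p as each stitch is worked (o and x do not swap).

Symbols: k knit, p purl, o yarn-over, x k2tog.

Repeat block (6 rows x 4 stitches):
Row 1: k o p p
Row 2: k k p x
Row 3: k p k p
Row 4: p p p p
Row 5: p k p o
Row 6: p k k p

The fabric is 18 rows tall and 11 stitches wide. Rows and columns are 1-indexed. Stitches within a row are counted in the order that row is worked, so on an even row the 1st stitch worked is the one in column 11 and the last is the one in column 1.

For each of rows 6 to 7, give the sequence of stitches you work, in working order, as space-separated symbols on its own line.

== ROWS AS WORKED ==
p p k k p p k k p p k
k o p p k o p p k o p

Derivation:
Row 6: chart row 6, WS - tiled (columns 1-11): p k k p p k k p p k k; work from column 11 back to 1 with k<->p swapped.
Row 7: chart row 1, RS - tile across columns 1-11 and work as-is.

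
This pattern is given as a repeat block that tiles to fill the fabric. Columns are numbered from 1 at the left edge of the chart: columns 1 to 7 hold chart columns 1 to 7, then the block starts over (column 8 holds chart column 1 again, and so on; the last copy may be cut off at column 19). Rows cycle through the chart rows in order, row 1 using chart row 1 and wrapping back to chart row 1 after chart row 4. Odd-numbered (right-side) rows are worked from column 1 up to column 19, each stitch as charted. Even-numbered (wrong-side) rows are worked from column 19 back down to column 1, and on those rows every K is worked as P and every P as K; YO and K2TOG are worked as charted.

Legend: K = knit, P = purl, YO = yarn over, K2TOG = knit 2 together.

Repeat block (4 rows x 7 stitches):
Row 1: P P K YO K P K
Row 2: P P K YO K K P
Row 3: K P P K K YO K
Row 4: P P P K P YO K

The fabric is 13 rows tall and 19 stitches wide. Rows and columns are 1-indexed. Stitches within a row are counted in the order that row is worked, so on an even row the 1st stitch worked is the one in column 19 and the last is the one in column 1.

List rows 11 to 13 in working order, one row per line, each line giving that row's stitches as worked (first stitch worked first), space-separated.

Row 11: chart row 3, RS - tile across columns 1-19 and work as-is.
Row 12: chart row 4, WS - tiled (columns 1-19): P P P K P YO K P P P K P YO K P P P K P; work from column 19 back to 1 with K<->P swapped.
Row 13: chart row 1, RS - tile across columns 1-19 and work as-is.

Result:
K P P K K YO K K P P K K YO K K P P K K
K P K K K P YO K P K K K P YO K P K K K
P P K YO K P K P P K YO K P K P P K YO K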